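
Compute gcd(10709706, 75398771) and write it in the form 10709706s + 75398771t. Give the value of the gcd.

Euclidean algorithm:
75398771 = 7×10709706 + 430829
10709706 = 24×430829 + 369810
430829 = 1×369810 + 61019
369810 = 6×61019 + 3696
61019 = 16×3696 + 1883
3696 = 1×1883 + 1813
1883 = 1×1813 + 70
1813 = 25×70 + 63
70 = 1×63 + 7
63 = 9×7 + 0
gcd(10709706, 75398771) = 7.
Back-substituting:
7 = 70 − 63
7 = −1813 + 26·70
7 = 26·1883 − 27·1813
7 = −27·3696 + 53·1883
7 = 53·61019 − 875·3696
7 = −875·369810 + 5303·61019
7 = 5303·430829 − 6178·369810
7 = −6178·10709706 + 153575·430829
7 = 153575·75398771 − 1081203·10709706
So 7 = (153575)·75398771 + (-1081203)·10709706.

7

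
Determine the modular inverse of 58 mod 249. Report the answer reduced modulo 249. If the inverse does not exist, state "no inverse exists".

73

Extended Euclidean algorithm:
249 = 4·58 + 17
58 = 3·17 + 7
17 = 2·7 + 3
7 = 2·3 + 1
3 = 3·1 + 0
Since gcd(58, 249) = 1, back-substitute to write 1 as a combination:
1 = 7 − 2·3
1 = −2·17 + 5·7
1 = 5·58 − 17·17
1 = −17·249 + 73·58
So 58·73 ≡ 1 (mod 249).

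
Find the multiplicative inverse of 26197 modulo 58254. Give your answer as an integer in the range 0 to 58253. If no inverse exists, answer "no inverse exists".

Run Euclid on (58254, 26197):
58254 = 2·26197 + 5860
26197 = 4·5860 + 2757
5860 = 2·2757 + 346
2757 = 7·346 + 335
346 = 1·335 + 11
335 = 30·11 + 5
11 = 2·5 + 1
5 = 5·1 + 0
gcd = 1, so the inverse exists. Back-substitute:
1 = 11 − 2·5
1 = −2·335 + 61·11
1 = 61·346 − 63·335
1 = −63·2757 + 502·346
1 = 502·5860 − 1067·2757
1 = −1067·26197 + 4770·5860
1 = 4770·58254 − 10607·26197
Thus 26197·(-10607) ≡ 1 (mod 58254); reducing, -10607 mod 58254 = 47647.

47647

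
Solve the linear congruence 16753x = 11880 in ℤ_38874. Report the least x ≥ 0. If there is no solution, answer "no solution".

1386

First find gcd(16753, 38874):
38874 = 2·16753 + 5368
16753 = 3·5368 + 649
5368 = 8·649 + 176
649 = 3·176 + 121
176 = 1·121 + 55
121 = 2·55 + 11
55 = 5·11 + 0
gcd = 11 and 11 | 11880, so solutions exist. Divide through by 11: 1523x ≡ 1080 (mod 3534).
Now find 1523⁻¹ mod 3534:
3534 = 2×1523 + 488
1523 = 3×488 + 59
488 = 8×59 + 16
59 = 3×16 + 11
16 = 1×11 + 5
11 = 2×5 + 1
5 = 5×1 + 0
Back-substitute:
1 = 11 − 2·5
1 = −2·16 + 3·11
1 = 3·59 − 11·16
1 = −11·488 + 91·59
1 = 91·1523 − 284·488
1 = −284·3534 + 659·1523
So 1523⁻¹ ≡ 659 (mod 3534).
Then x ≡ 659·1080 ≡ 1386 (mod 3534); the smallest non-negative solution is x = 1386.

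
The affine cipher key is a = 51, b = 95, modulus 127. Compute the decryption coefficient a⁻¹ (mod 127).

5

Apply the Euclidean algorithm to 127 and 51:
127 = 2·51 + 25
51 = 2·25 + 1
25 = 25·1 + 0
The gcd is 1. Working backward:
1 = 51 − 2·25
1 = −2·127 + 5·51
So 51·5 ≡ 1 (mod 127).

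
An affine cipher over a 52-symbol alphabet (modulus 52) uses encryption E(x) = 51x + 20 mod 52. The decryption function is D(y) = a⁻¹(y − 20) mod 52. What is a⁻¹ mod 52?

51

Run Euclid on (52, 51):
52 = 1·51 + 1
51 = 51·1 + 0
The gcd is 1. Working backward:
1 = 52 − 51
Hence 51⁻¹ ≡ -1 ≡ 51 (mod 52).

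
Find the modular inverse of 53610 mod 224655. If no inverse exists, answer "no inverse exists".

no inverse exists

Compute gcd(53610, 224655):
224655 = 4*53610 + 10215
53610 = 5*10215 + 2535
10215 = 4*2535 + 75
2535 = 33*75 + 60
75 = 1*60 + 15
60 = 4*15 + 0
gcd(53610, 224655) = 15 ≠ 1, so 53610 has no multiplicative inverse modulo 224655.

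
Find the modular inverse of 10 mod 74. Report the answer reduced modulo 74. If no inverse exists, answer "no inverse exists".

no inverse exists

Compute gcd(10, 74):
74 = 7*10 + 4
10 = 2*4 + 2
4 = 2*2 + 0
The gcd is 2, not 1, hence no inverse exists.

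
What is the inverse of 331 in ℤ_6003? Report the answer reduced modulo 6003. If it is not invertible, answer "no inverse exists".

4135

Extended Euclidean algorithm:
6003 = 18·331 + 45
331 = 7·45 + 16
45 = 2·16 + 13
16 = 1·13 + 3
13 = 4·3 + 1
3 = 3·1 + 0
Since gcd(331, 6003) = 1, back-substitute to write 1 as a combination:
1 = 13 − 4·3
1 = −4·16 + 5·13
1 = 5·45 − 14·16
1 = −14·331 + 103·45
1 = 103·6003 − 1868·331
Hence 331⁻¹ ≡ -1868 ≡ 4135 (mod 6003).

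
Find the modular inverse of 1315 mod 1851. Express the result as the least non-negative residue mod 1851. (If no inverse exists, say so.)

259

Run Euclid on (1851, 1315):
1851 = 1*1315 + 536
1315 = 2*536 + 243
536 = 2*243 + 50
243 = 4*50 + 43
50 = 1*43 + 7
43 = 6*7 + 1
7 = 7*1 + 0
The gcd is 1. Working backward:
1 = 43 − 6·7
1 = −6·50 + 7·43
1 = 7·243 − 34·50
1 = −34·536 + 75·243
1 = 75·1315 − 184·536
1 = −184·1851 + 259·1315
So 1315·259 ≡ 1 (mod 1851).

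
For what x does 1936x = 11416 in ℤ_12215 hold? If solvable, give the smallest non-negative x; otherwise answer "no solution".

6921

First find gcd(1936, 12215):
12215 = 6*1936 + 599
1936 = 3*599 + 139
599 = 4*139 + 43
139 = 3*43 + 10
43 = 4*10 + 3
10 = 3*3 + 1
3 = 3*1 + 0
gcd = 1, so a unique solution mod 12215 exists.
Back-substitute for the Bézout coefficients:
1 = 10 − 3·3
1 = −3·43 + 13·10
1 = 13·139 − 42·43
1 = −42·599 + 181·139
1 = 181·1936 − 585·599
1 = −585·12215 + 3691·1936
So 1936·(3691) ≡ 1 (mod 12215), giving 1936⁻¹ ≡ 3691.
x ≡ 1936⁻¹·11416 ≡ 3691·11416 ≡ 6921 (mod 12215).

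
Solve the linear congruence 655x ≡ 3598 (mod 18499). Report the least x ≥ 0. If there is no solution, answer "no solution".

First find gcd(655, 18499):
18499 = 28*655 + 159
655 = 4*159 + 19
159 = 8*19 + 7
19 = 2*7 + 5
7 = 1*5 + 2
5 = 2*2 + 1
2 = 2*1 + 0
gcd = 1, so a unique solution mod 18499 exists.
Back-substitute for the Bézout coefficients:
1 = 5 − 2·2
1 = −2·7 + 3·5
1 = 3·19 − 8·7
1 = −8·159 + 67·19
1 = 67·655 − 276·159
1 = −276·18499 + 7795·655
So 655·(7795) ≡ 1 (mod 18499), giving 655⁻¹ ≡ 7795.
x ≡ 655⁻¹·3598 ≡ 7795·3598 ≡ 1926 (mod 18499).

1926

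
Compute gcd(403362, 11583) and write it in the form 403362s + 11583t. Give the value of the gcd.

9

Euclidean algorithm:
403362 = 34×11583 + 9540
11583 = 1×9540 + 2043
9540 = 4×2043 + 1368
2043 = 1×1368 + 675
1368 = 2×675 + 18
675 = 37×18 + 9
18 = 2×9 + 0
gcd(403362, 11583) = 9.
Express as a combination:
9 = 675 − 37·18
9 = −37·1368 + 75·675
9 = 75·2043 − 112·1368
9 = −112·9540 + 523·2043
9 = 523·11583 − 635·9540
9 = −635·403362 + 22113·11583
So 9 = (-635)·403362 + (22113)·11583.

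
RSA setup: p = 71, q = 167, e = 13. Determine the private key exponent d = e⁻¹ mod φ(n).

6257

φ(n) = (p−1)(q−1) = 70·166 = 11620.
Need d with 13·d ≡ 1 (mod 11620). Apply the extended Euclidean algorithm:
11620 = 893×13 + 11
13 = 1×11 + 2
11 = 5×2 + 1
2 = 2×1 + 0
Back-substitute:
1 = 11 − 5·2
1 = −5·13 + 6·11
1 = 6·11620 − 5363·13
So 13·(-5363) ≡ 1 (mod 11620), hence d ≡ -5363 ≡ 6257 (mod 11620).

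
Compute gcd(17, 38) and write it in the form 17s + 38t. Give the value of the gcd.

Apply Euclid's algorithm to 38 and 17:
38 = 2*17 + 4
17 = 4*4 + 1
4 = 4*1 + 0
gcd(17, 38) = 1.
Working backward:
1 = 17 − 4·4
1 = −4·38 + 9·17
So 1 = (-4)·38 + (9)·17.

1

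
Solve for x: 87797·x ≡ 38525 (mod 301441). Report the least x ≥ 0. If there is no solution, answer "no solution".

First find gcd(87797, 301441):
301441 = 3·87797 + 38050
87797 = 2·38050 + 11697
38050 = 3·11697 + 2959
11697 = 3·2959 + 2820
2959 = 1·2820 + 139
2820 = 20·139 + 40
139 = 3·40 + 19
40 = 2·19 + 2
19 = 9·2 + 1
2 = 2·1 + 0
gcd = 1, so a unique solution mod 301441 exists.
Back-substitute for the Bézout coefficients:
1 = 19 − 9·2
1 = −9·40 + 19·19
1 = 19·139 − 66·40
1 = −66·2820 + 1339·139
1 = 1339·2959 − 1405·2820
1 = −1405·11697 + 5554·2959
1 = 5554·38050 − 18067·11697
1 = −18067·87797 + 41688·38050
1 = 41688·301441 − 143131·87797
So 87797·(-143131) ≡ 1 (mod 301441), giving 87797⁻¹ ≡ 158310.
x ≡ 87797⁻¹·38525 ≡ 158310·38525 ≡ 138438 (mod 301441).

138438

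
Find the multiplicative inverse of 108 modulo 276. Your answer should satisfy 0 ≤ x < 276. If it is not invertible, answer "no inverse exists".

no inverse exists

Compute gcd(108, 276):
276 = 2×108 + 60
108 = 1×60 + 48
60 = 1×48 + 12
48 = 4×12 + 0
Since gcd = 12 > 1, 108 is not a unit mod 276.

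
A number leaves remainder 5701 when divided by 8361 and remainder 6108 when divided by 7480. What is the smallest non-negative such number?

21802828

Write x = 5701 + 8361·k. Then 8361·k ≡ 6108 − 5701 ≡ 407 (mod 7480).
Need 8361⁻¹ mod 7480. Extended Euclid on (7480, 881):
7480 = 8*881 + 432
881 = 2*432 + 17
432 = 25*17 + 7
17 = 2*7 + 3
7 = 2*3 + 1
3 = 3*1 + 0
Back-substitute:
1 = 7 − 2·3
1 = −2·17 + 5·7
1 = 5·432 − 127·17
1 = −127·881 + 259·432
1 = 259·7480 − 2199·881
8361⁻¹ ≡ 5281 (mod 7480), so k ≡ 5281·407 ≡ 2607 (mod 7480).
x = 5701 + 8361·2607 = 21802828.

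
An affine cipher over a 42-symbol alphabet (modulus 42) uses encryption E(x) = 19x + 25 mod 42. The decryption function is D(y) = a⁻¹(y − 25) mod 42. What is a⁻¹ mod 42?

31

Run Euclid on (42, 19):
42 = 2×19 + 4
19 = 4×4 + 3
4 = 1×3 + 1
3 = 3×1 + 0
The gcd is 1. Working backward:
1 = 4 − 3
1 = −19 + 5·4
1 = 5·42 − 11·19
Thus 19·(-11) ≡ 1 (mod 42); reducing, -11 mod 42 = 31.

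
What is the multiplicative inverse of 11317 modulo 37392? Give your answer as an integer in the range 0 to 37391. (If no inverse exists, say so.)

12301

gcd(37392, 11317) by repeated division:
37392 = 3×11317 + 3441
11317 = 3×3441 + 994
3441 = 3×994 + 459
994 = 2×459 + 76
459 = 6×76 + 3
76 = 25×3 + 1
3 = 3×1 + 0
gcd = 1, so the inverse exists. Back-substitute:
1 = 76 − 25·3
1 = −25·459 + 151·76
1 = 151·994 − 327·459
1 = −327·3441 + 1132·994
1 = 1132·11317 − 3723·3441
1 = −3723·37392 + 12301·11317
So 11317·12301 ≡ 1 (mod 37392).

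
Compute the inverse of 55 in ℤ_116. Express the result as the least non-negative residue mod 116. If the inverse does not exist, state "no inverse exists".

Extended Euclidean algorithm:
116 = 2·55 + 6
55 = 9·6 + 1
6 = 6·1 + 0
gcd = 1, so the inverse exists. Back-substitute:
1 = 55 − 9·6
1 = −9·116 + 19·55
So 55·19 ≡ 1 (mod 116).

19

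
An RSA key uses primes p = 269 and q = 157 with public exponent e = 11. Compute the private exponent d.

φ(n) = (p−1)(q−1) = 268·156 = 41808.
Need d with 11·d ≡ 1 (mod 41808). Apply the extended Euclidean algorithm:
41808 = 3800×11 + 8
11 = 1×8 + 3
8 = 2×3 + 2
3 = 1×2 + 1
2 = 2×1 + 0
Back-substitute:
1 = 3 − 2
1 = −8 + 3·3
1 = 3·11 − 4·8
1 = −4·41808 + 15203·11
So 11·15203 ≡ 1 (mod 41808), hence d = 15203.

15203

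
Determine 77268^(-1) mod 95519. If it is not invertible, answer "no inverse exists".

3517

Run Euclid on (95519, 77268):
95519 = 1×77268 + 18251
77268 = 4×18251 + 4264
18251 = 4×4264 + 1195
4264 = 3×1195 + 679
1195 = 1×679 + 516
679 = 1×516 + 163
516 = 3×163 + 27
163 = 6×27 + 1
27 = 27×1 + 0
The gcd is 1. Working backward:
1 = 163 − 6·27
1 = −6·516 + 19·163
1 = 19·679 − 25·516
1 = −25·1195 + 44·679
1 = 44·4264 − 157·1195
1 = −157·18251 + 672·4264
1 = 672·77268 − 2845·18251
1 = −2845·95519 + 3517·77268
So 77268·3517 ≡ 1 (mod 95519).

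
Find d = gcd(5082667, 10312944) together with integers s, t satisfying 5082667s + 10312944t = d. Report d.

1

Euclidean algorithm:
10312944 = 2·5082667 + 147610
5082667 = 34·147610 + 63927
147610 = 2·63927 + 19756
63927 = 3·19756 + 4659
19756 = 4·4659 + 1120
4659 = 4·1120 + 179
1120 = 6·179 + 46
179 = 3·46 + 41
46 = 1·41 + 5
41 = 8·5 + 1
5 = 5·1 + 0
gcd(5082667, 10312944) = 1.
Working backward:
1 = 41 − 8·5
1 = −8·46 + 9·41
1 = 9·179 − 35·46
1 = −35·1120 + 219·179
1 = 219·4659 − 911·1120
1 = −911·19756 + 3863·4659
1 = 3863·63927 − 12500·19756
1 = −12500·147610 + 28863·63927
1 = 28863·5082667 − 993842·147610
1 = −993842·10312944 + 2016547·5082667
So 1 = (-993842)·10312944 + (2016547)·5082667.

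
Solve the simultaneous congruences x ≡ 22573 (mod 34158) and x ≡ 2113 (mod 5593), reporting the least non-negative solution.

132589771

Write x = 22573 + 34158·k. Then 34158·k ≡ 2113 − 22573 ≡ 1912 (mod 5593).
Need 34158⁻¹ mod 5593. Extended Euclid on (5593, 600):
5593 = 9*600 + 193
600 = 3*193 + 21
193 = 9*21 + 4
21 = 5*4 + 1
4 = 4*1 + 0
Back-substitute:
1 = 21 − 5·4
1 = −5·193 + 46·21
1 = 46·600 − 143·193
1 = −143·5593 + 1333·600
34158⁻¹ ≡ 1333 (mod 5593), so k ≡ 1333·1912 ≡ 3881 (mod 5593).
x = 22573 + 34158·3881 = 132589771.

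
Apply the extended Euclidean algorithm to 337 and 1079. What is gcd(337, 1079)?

1

Euclidean algorithm:
1079 = 3×337 + 68
337 = 4×68 + 65
68 = 1×65 + 3
65 = 21×3 + 2
3 = 1×2 + 1
2 = 2×1 + 0
gcd(337, 1079) = 1.
Express as a combination:
1 = 3 − 2
1 = −65 + 22·3
1 = 22·68 − 23·65
1 = −23·337 + 114·68
1 = 114·1079 − 365·337
So 1 = (114)·1079 + (-365)·337.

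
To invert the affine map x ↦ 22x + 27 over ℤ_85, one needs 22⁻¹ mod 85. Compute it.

Extended Euclidean algorithm:
85 = 3·22 + 19
22 = 1·19 + 3
19 = 6·3 + 1
3 = 3·1 + 0
The gcd is 1. Working backward:
1 = 19 − 6·3
1 = −6·22 + 7·19
1 = 7·85 − 27·22
So 22·(-27) ≡ 1 (mod 85), and -27 ≡ 58 (mod 85).

58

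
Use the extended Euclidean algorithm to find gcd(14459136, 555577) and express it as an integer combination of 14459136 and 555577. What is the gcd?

Repeated division:
14459136 = 26×555577 + 14134
555577 = 39×14134 + 4351
14134 = 3×4351 + 1081
4351 = 4×1081 + 27
1081 = 40×27 + 1
27 = 27×1 + 0
gcd(14459136, 555577) = 1.
Express as a combination:
1 = 1081 − 40·27
1 = −40·4351 + 161·1081
1 = 161·14134 − 523·4351
1 = −523·555577 + 20558·14134
1 = 20558·14459136 − 535031·555577
So 1 = (20558)·14459136 + (-535031)·555577.

1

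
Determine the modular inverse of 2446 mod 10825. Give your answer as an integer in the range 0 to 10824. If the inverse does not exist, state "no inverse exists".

6156

Apply the Euclidean algorithm to 10825 and 2446:
10825 = 4*2446 + 1041
2446 = 2*1041 + 364
1041 = 2*364 + 313
364 = 1*313 + 51
313 = 6*51 + 7
51 = 7*7 + 2
7 = 3*2 + 1
2 = 2*1 + 0
The gcd is 1. Working backward:
1 = 7 − 3·2
1 = −3·51 + 22·7
1 = 22·313 − 135·51
1 = −135·364 + 157·313
1 = 157·1041 − 449·364
1 = −449·2446 + 1055·1041
1 = 1055·10825 − 4669·2446
So 2446·(-4669) ≡ 1 (mod 10825), and -4669 ≡ 6156 (mod 10825).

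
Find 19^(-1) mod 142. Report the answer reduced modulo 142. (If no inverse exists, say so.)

15

Extended Euclidean algorithm:
142 = 7·19 + 9
19 = 2·9 + 1
9 = 9·1 + 0
Since gcd(19, 142) = 1, back-substitute to write 1 as a combination:
1 = 19 − 2·9
1 = −2·142 + 15·19
So 19·15 ≡ 1 (mod 142).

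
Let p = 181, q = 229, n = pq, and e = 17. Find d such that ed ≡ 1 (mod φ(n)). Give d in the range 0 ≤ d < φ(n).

φ(n) = (p−1)(q−1) = 180·228 = 41040.
Need d with 17·d ≡ 1 (mod 41040). Apply the extended Euclidean algorithm:
41040 = 2414·17 + 2
17 = 8·2 + 1
2 = 2·1 + 0
Back-substitute:
1 = 17 − 8·2
1 = −8·41040 + 19313·17
So 17·19313 ≡ 1 (mod 41040), hence d = 19313.

19313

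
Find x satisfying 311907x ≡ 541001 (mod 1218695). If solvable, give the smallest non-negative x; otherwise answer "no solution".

671488

First find gcd(311907, 1218695):
1218695 = 3*311907 + 282974
311907 = 1*282974 + 28933
282974 = 9*28933 + 22577
28933 = 1*22577 + 6356
22577 = 3*6356 + 3509
6356 = 1*3509 + 2847
3509 = 1*2847 + 662
2847 = 4*662 + 199
662 = 3*199 + 65
199 = 3*65 + 4
65 = 16*4 + 1
4 = 4*1 + 0
gcd = 1, so a unique solution mod 1218695 exists.
Back-substitute for the Bézout coefficients:
1 = 65 − 16·4
1 = −16·199 + 49·65
1 = 49·662 − 163·199
1 = −163·2847 + 701·662
1 = 701·3509 − 864·2847
1 = −864·6356 + 1565·3509
1 = 1565·22577 − 5559·6356
1 = −5559·28933 + 7124·22577
1 = 7124·282974 − 69675·28933
1 = −69675·311907 + 76799·282974
1 = 76799·1218695 − 300072·311907
So 311907·(-300072) ≡ 1 (mod 1218695), giving 311907⁻¹ ≡ 918623.
x ≡ 311907⁻¹·541001 ≡ 918623·541001 ≡ 671488 (mod 1218695).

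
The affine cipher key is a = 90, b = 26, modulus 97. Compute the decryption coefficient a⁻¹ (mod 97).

gcd(97, 90) by repeated division:
97 = 1*90 + 7
90 = 12*7 + 6
7 = 1*6 + 1
6 = 6*1 + 0
gcd = 1, so the inverse exists. Back-substitute:
1 = 7 − 6
1 = −90 + 13·7
1 = 13·97 − 14·90
So 90·(-14) ≡ 1 (mod 97), and -14 ≡ 83 (mod 97).

83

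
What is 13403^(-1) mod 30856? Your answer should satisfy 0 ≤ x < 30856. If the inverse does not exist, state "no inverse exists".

21843

Apply the Euclidean algorithm to 30856 and 13403:
30856 = 2·13403 + 4050
13403 = 3·4050 + 1253
4050 = 3·1253 + 291
1253 = 4·291 + 89
291 = 3·89 + 24
89 = 3·24 + 17
24 = 1·17 + 7
17 = 2·7 + 3
7 = 2·3 + 1
3 = 3·1 + 0
The gcd is 1. Working backward:
1 = 7 − 2·3
1 = −2·17 + 5·7
1 = 5·24 − 7·17
1 = −7·89 + 26·24
1 = 26·291 − 85·89
1 = −85·1253 + 366·291
1 = 366·4050 − 1183·1253
1 = −1183·13403 + 3915·4050
1 = 3915·30856 − 9013·13403
Thus 13403·(-9013) ≡ 1 (mod 30856); reducing, -9013 mod 30856 = 21843.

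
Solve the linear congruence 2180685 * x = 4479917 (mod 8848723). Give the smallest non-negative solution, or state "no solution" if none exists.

665217

First find gcd(2180685, 8848723):
8848723 = 4×2180685 + 125983
2180685 = 17×125983 + 38974
125983 = 3×38974 + 9061
38974 = 4×9061 + 2730
9061 = 3×2730 + 871
2730 = 3×871 + 117
871 = 7×117 + 52
117 = 2×52 + 13
52 = 4×13 + 0
gcd = 13 and 13 | 4479917, so solutions exist. Divide through by 13: 167745x ≡ 344609 (mod 680671).
Now find 167745⁻¹ mod 680671:
680671 = 4·167745 + 9691
167745 = 17·9691 + 2998
9691 = 3·2998 + 697
2998 = 4·697 + 210
697 = 3·210 + 67
210 = 3·67 + 9
67 = 7·9 + 4
9 = 2·4 + 1
4 = 4·1 + 0
Back-substitute:
1 = 9 − 2·4
1 = −2·67 + 15·9
1 = 15·210 − 47·67
1 = −47·697 + 156·210
1 = 156·2998 − 671·697
1 = −671·9691 + 2169·2998
1 = 2169·167745 − 37544·9691
1 = −37544·680671 + 152345·167745
So 167745⁻¹ ≡ 152345 (mod 680671).
Then x ≡ 152345·344609 ≡ 665217 (mod 680671); the smallest non-negative solution is x = 665217.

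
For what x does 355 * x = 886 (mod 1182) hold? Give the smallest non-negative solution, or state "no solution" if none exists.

442

First find gcd(355, 1182):
1182 = 3*355 + 117
355 = 3*117 + 4
117 = 29*4 + 1
4 = 4*1 + 0
gcd = 1, so a unique solution mod 1182 exists.
Back-substitute for the Bézout coefficients:
1 = 117 − 29·4
1 = −29·355 + 88·117
1 = 88·1182 − 293·355
So 355·(-293) ≡ 1 (mod 1182), giving 355⁻¹ ≡ 889.
x ≡ 355⁻¹·886 ≡ 889·886 ≡ 442 (mod 1182).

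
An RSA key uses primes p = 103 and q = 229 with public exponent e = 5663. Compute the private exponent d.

17519

φ(n) = (p−1)(q−1) = 102·228 = 23256.
Need d with 5663·d ≡ 1 (mod 23256). Apply the extended Euclidean algorithm:
23256 = 4·5663 + 604
5663 = 9·604 + 227
604 = 2·227 + 150
227 = 1·150 + 77
150 = 1·77 + 73
77 = 1·73 + 4
73 = 18·4 + 1
4 = 4·1 + 0
Back-substitute:
1 = 73 − 18·4
1 = −18·77 + 19·73
1 = 19·150 − 37·77
1 = −37·227 + 56·150
1 = 56·604 − 149·227
1 = −149·5663 + 1397·604
1 = 1397·23256 − 5737·5663
So 5663·(-5737) ≡ 1 (mod 23256), hence d ≡ -5737 ≡ 17519 (mod 23256).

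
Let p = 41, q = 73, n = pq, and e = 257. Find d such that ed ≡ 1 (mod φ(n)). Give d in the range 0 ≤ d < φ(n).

φ(n) = (p−1)(q−1) = 40·72 = 2880.
Need d with 257·d ≡ 1 (mod 2880). Apply the extended Euclidean algorithm:
2880 = 11·257 + 53
257 = 4·53 + 45
53 = 1·45 + 8
45 = 5·8 + 5
8 = 1·5 + 3
5 = 1·3 + 2
3 = 1·2 + 1
2 = 2·1 + 0
Back-substitute:
1 = 3 − 2
1 = −5 + 2·3
1 = 2·8 − 3·5
1 = −3·45 + 17·8
1 = 17·53 − 20·45
1 = −20·257 + 97·53
1 = 97·2880 − 1087·257
So 257·(-1087) ≡ 1 (mod 2880), hence d ≡ -1087 ≡ 1793 (mod 2880).

1793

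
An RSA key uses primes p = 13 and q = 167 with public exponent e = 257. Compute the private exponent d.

1961

φ(n) = (p−1)(q−1) = 12·166 = 1992.
Need d with 257·d ≡ 1 (mod 1992). Apply the extended Euclidean algorithm:
1992 = 7×257 + 193
257 = 1×193 + 64
193 = 3×64 + 1
64 = 64×1 + 0
Back-substitute:
1 = 193 − 3·64
1 = −3·257 + 4·193
1 = 4·1992 − 31·257
So 257·(-31) ≡ 1 (mod 1992), hence d ≡ -31 ≡ 1961 (mod 1992).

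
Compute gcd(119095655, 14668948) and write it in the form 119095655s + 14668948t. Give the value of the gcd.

7

Euclidean algorithm:
119095655 = 8×14668948 + 1744071
14668948 = 8×1744071 + 716380
1744071 = 2×716380 + 311311
716380 = 2×311311 + 93758
311311 = 3×93758 + 30037
93758 = 3×30037 + 3647
30037 = 8×3647 + 861
3647 = 4×861 + 203
861 = 4×203 + 49
203 = 4×49 + 7
49 = 7×7 + 0
gcd(119095655, 14668948) = 7.
Working backward:
7 = 203 − 4·49
7 = −4·861 + 17·203
7 = 17·3647 − 72·861
7 = −72·30037 + 593·3647
7 = 593·93758 − 1851·30037
7 = −1851·311311 + 6146·93758
7 = 6146·716380 − 14143·311311
7 = −14143·1744071 + 34432·716380
7 = 34432·14668948 − 289599·1744071
7 = −289599·119095655 + 2351224·14668948
So 7 = (-289599)·119095655 + (2351224)·14668948.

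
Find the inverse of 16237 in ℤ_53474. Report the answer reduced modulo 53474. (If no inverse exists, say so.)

43729

Extended Euclidean algorithm:
53474 = 3×16237 + 4763
16237 = 3×4763 + 1948
4763 = 2×1948 + 867
1948 = 2×867 + 214
867 = 4×214 + 11
214 = 19×11 + 5
11 = 2×5 + 1
5 = 5×1 + 0
Since gcd(16237, 53474) = 1, back-substitute to write 1 as a combination:
1 = 11 − 2·5
1 = −2·214 + 39·11
1 = 39·867 − 158·214
1 = −158·1948 + 355·867
1 = 355·4763 − 868·1948
1 = −868·16237 + 2959·4763
1 = 2959·53474 − 9745·16237
Thus 16237·(-9745) ≡ 1 (mod 53474); reducing, -9745 mod 53474 = 43729.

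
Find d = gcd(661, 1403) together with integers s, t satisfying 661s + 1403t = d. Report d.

1

Repeated division:
1403 = 2*661 + 81
661 = 8*81 + 13
81 = 6*13 + 3
13 = 4*3 + 1
3 = 3*1 + 0
gcd(661, 1403) = 1.
Working backward:
1 = 13 − 4·3
1 = −4·81 + 25·13
1 = 25·661 − 204·81
1 = −204·1403 + 433·661
So 1 = (-204)·1403 + (433)·661.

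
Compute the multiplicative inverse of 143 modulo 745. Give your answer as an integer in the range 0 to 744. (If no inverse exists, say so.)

Apply the Euclidean algorithm to 745 and 143:
745 = 5·143 + 30
143 = 4·30 + 23
30 = 1·23 + 7
23 = 3·7 + 2
7 = 3·2 + 1
2 = 2·1 + 0
The gcd is 1. Working backward:
1 = 7 − 3·2
1 = −3·23 + 10·7
1 = 10·30 − 13·23
1 = −13·143 + 62·30
1 = 62·745 − 323·143
So 143·(-323) ≡ 1 (mod 745), and -323 ≡ 422 (mod 745).

422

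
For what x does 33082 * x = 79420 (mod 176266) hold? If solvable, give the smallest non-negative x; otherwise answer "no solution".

72087

First find gcd(33082, 176266):
176266 = 5*33082 + 10856
33082 = 3*10856 + 514
10856 = 21*514 + 62
514 = 8*62 + 18
62 = 3*18 + 8
18 = 2*8 + 2
8 = 4*2 + 0
gcd = 2 and 2 | 79420, so solutions exist. Divide through by 2: 16541x ≡ 39710 (mod 88133).
Now find 16541⁻¹ mod 88133:
88133 = 5·16541 + 5428
16541 = 3·5428 + 257
5428 = 21·257 + 31
257 = 8·31 + 9
31 = 3·9 + 4
9 = 2·4 + 1
4 = 4·1 + 0
Back-substitute:
1 = 9 − 2·4
1 = −2·31 + 7·9
1 = 7·257 − 58·31
1 = −58·5428 + 1225·257
1 = 1225·16541 − 3733·5428
1 = −3733·88133 + 19890·16541
So 16541⁻¹ ≡ 19890 (mod 88133).
Then x ≡ 19890·39710 ≡ 72087 (mod 88133); the smallest non-negative solution is x = 72087.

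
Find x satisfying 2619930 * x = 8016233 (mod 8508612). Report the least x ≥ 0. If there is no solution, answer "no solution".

gcd(2619930, 8508612):
8508612 = 3×2619930 + 648822
2619930 = 4×648822 + 24642
648822 = 26×24642 + 8130
24642 = 3×8130 + 252
8130 = 32×252 + 66
252 = 3×66 + 54
66 = 1×54 + 12
54 = 4×12 + 6
12 = 2×6 + 0
gcd = 6, but 6 ∤ 8016233, so the congruence has no solution.

no solution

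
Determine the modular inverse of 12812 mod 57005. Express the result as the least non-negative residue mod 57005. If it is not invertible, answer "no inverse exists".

Apply the Euclidean algorithm to 57005 and 12812:
57005 = 4*12812 + 5757
12812 = 2*5757 + 1298
5757 = 4*1298 + 565
1298 = 2*565 + 168
565 = 3*168 + 61
168 = 2*61 + 46
61 = 1*46 + 15
46 = 3*15 + 1
15 = 15*1 + 0
Since gcd(12812, 57005) = 1, back-substitute to write 1 as a combination:
1 = 46 − 3·15
1 = −3·61 + 4·46
1 = 4·168 − 11·61
1 = −11·565 + 37·168
1 = 37·1298 − 85·565
1 = −85·5757 + 377·1298
1 = 377·12812 − 839·5757
1 = −839·57005 + 3733·12812
So 12812·3733 ≡ 1 (mod 57005).

3733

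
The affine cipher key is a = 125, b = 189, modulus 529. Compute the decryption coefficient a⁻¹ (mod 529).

237

Apply the Euclidean algorithm to 529 and 125:
529 = 4·125 + 29
125 = 4·29 + 9
29 = 3·9 + 2
9 = 4·2 + 1
2 = 2·1 + 0
The gcd is 1. Working backward:
1 = 9 − 4·2
1 = −4·29 + 13·9
1 = 13·125 − 56·29
1 = −56·529 + 237·125
So 125·237 ≡ 1 (mod 529).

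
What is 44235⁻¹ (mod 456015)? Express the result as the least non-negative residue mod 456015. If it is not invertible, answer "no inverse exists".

Compute gcd(44235, 456015):
456015 = 10·44235 + 13665
44235 = 3·13665 + 3240
13665 = 4·3240 + 705
3240 = 4·705 + 420
705 = 1·420 + 285
420 = 1·285 + 135
285 = 2·135 + 15
135 = 9·15 + 0
gcd(44235, 456015) = 15 ≠ 1, so 44235 has no multiplicative inverse modulo 456015.

no inverse exists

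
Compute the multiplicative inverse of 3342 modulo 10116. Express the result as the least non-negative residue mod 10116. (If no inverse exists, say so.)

no inverse exists

Compute gcd(3342, 10116):
10116 = 3*3342 + 90
3342 = 37*90 + 12
90 = 7*12 + 6
12 = 2*6 + 0
The gcd is 6, not 1, hence no inverse exists.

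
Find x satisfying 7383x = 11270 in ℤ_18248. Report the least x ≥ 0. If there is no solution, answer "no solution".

570

First find gcd(7383, 18248):
18248 = 2×7383 + 3482
7383 = 2×3482 + 419
3482 = 8×419 + 130
419 = 3×130 + 29
130 = 4×29 + 14
29 = 2×14 + 1
14 = 14×1 + 0
gcd = 1, so a unique solution mod 18248 exists.
Back-substitute for the Bézout coefficients:
1 = 29 − 2·14
1 = −2·130 + 9·29
1 = 9·419 − 29·130
1 = −29·3482 + 241·419
1 = 241·7383 − 511·3482
1 = −511·18248 + 1263·7383
So 7383·(1263) ≡ 1 (mod 18248), giving 7383⁻¹ ≡ 1263.
x ≡ 7383⁻¹·11270 ≡ 1263·11270 ≡ 570 (mod 18248).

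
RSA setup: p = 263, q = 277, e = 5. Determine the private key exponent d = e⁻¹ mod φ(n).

φ(n) = (p−1)(q−1) = 262·276 = 72312.
Need d with 5·d ≡ 1 (mod 72312). Apply the extended Euclidean algorithm:
72312 = 14462*5 + 2
5 = 2*2 + 1
2 = 2*1 + 0
Back-substitute:
1 = 5 − 2·2
1 = −2·72312 + 28925·5
So 5·28925 ≡ 1 (mod 72312), hence d = 28925.

28925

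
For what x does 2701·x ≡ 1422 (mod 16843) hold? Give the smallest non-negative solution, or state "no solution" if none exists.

First find gcd(2701, 16843):
16843 = 6·2701 + 637
2701 = 4·637 + 153
637 = 4·153 + 25
153 = 6·25 + 3
25 = 8·3 + 1
3 = 3·1 + 0
gcd = 1, so a unique solution mod 16843 exists.
Back-substitute for the Bézout coefficients:
1 = 25 − 8·3
1 = −8·153 + 49·25
1 = 49·637 − 204·153
1 = −204·2701 + 865·637
1 = 865·16843 − 5394·2701
So 2701·(-5394) ≡ 1 (mod 16843), giving 2701⁻¹ ≡ 11449.
x ≡ 2701⁻¹·1422 ≡ 11449·1422 ≡ 10140 (mod 16843).

10140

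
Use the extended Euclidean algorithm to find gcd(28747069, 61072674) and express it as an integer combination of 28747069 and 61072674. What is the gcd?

Apply Euclid's algorithm to 61072674 and 28747069:
61072674 = 2*28747069 + 3578536
28747069 = 8*3578536 + 118781
3578536 = 30*118781 + 15106
118781 = 7*15106 + 13039
15106 = 1*13039 + 2067
13039 = 6*2067 + 637
2067 = 3*637 + 156
637 = 4*156 + 13
156 = 12*13 + 0
gcd(28747069, 61072674) = 13.
Express as a combination:
13 = 637 − 4·156
13 = −4·2067 + 13·637
13 = 13·13039 − 82·2067
13 = −82·15106 + 95·13039
13 = 95·118781 − 747·15106
13 = −747·3578536 + 22505·118781
13 = 22505·28747069 − 180787·3578536
13 = −180787·61072674 + 384079·28747069
So 13 = (-180787)·61072674 + (384079)·28747069.

13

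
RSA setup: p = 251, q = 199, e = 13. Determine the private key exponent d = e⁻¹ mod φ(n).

φ(n) = (p−1)(q−1) = 250·198 = 49500.
Need d with 13·d ≡ 1 (mod 49500). Apply the extended Euclidean algorithm:
49500 = 3807×13 + 9
13 = 1×9 + 4
9 = 2×4 + 1
4 = 4×1 + 0
Back-substitute:
1 = 9 − 2·4
1 = −2·13 + 3·9
1 = 3·49500 − 11423·13
So 13·(-11423) ≡ 1 (mod 49500), hence d ≡ -11423 ≡ 38077 (mod 49500).

38077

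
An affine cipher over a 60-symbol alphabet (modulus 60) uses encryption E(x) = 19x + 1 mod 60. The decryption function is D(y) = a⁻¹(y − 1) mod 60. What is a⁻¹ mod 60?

Run Euclid on (60, 19):
60 = 3×19 + 3
19 = 6×3 + 1
3 = 3×1 + 0
Since gcd(19, 60) = 1, back-substitute to write 1 as a combination:
1 = 19 − 6·3
1 = −6·60 + 19·19
So 19·19 ≡ 1 (mod 60).

19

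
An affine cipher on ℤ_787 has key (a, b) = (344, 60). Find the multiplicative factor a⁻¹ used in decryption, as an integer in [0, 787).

469

gcd(787, 344) by repeated division:
787 = 2*344 + 99
344 = 3*99 + 47
99 = 2*47 + 5
47 = 9*5 + 2
5 = 2*2 + 1
2 = 2*1 + 0
Since gcd(344, 787) = 1, back-substitute to write 1 as a combination:
1 = 5 − 2·2
1 = −2·47 + 19·5
1 = 19·99 − 40·47
1 = −40·344 + 139·99
1 = 139·787 − 318·344
Thus 344·(-318) ≡ 1 (mod 787); reducing, -318 mod 787 = 469.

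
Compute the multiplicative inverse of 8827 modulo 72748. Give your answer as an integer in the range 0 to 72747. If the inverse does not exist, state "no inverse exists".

Euclidean algorithm on 72748, 8827:
72748 = 8*8827 + 2132
8827 = 4*2132 + 299
2132 = 7*299 + 39
299 = 7*39 + 26
39 = 1*26 + 13
26 = 2*13 + 0
The gcd is 13, not 1, hence no inverse exists.

no inverse exists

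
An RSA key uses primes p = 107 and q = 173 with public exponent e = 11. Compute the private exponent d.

φ(n) = (p−1)(q−1) = 106·172 = 18232.
Need d with 11·d ≡ 1 (mod 18232). Apply the extended Euclidean algorithm:
18232 = 1657*11 + 5
11 = 2*5 + 1
5 = 5*1 + 0
Back-substitute:
1 = 11 − 2·5
1 = −2·18232 + 3315·11
So 11·3315 ≡ 1 (mod 18232), hence d = 3315.

3315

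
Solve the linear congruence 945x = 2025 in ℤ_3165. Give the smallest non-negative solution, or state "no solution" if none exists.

183

First find gcd(945, 3165):
3165 = 3·945 + 330
945 = 2·330 + 285
330 = 1·285 + 45
285 = 6·45 + 15
45 = 3·15 + 0
gcd = 15 and 15 | 2025, so solutions exist. Divide through by 15: 63x ≡ 135 (mod 211).
Now find 63⁻¹ mod 211:
211 = 3*63 + 22
63 = 2*22 + 19
22 = 1*19 + 3
19 = 6*3 + 1
3 = 3*1 + 0
Back-substitute:
1 = 19 − 6·3
1 = −6·22 + 7·19
1 = 7·63 − 20·22
1 = −20·211 + 67·63
So 63⁻¹ ≡ 67 (mod 211).
Then x ≡ 67·135 ≡ 183 (mod 211); the smallest non-negative solution is x = 183.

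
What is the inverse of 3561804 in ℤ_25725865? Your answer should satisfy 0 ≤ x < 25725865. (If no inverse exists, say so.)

Extended Euclidean algorithm:
25725865 = 7·3561804 + 793237
3561804 = 4·793237 + 388856
793237 = 2·388856 + 15525
388856 = 25·15525 + 731
15525 = 21·731 + 174
731 = 4·174 + 35
174 = 4·35 + 34
35 = 1·34 + 1
34 = 34·1 + 0
gcd = 1, so the inverse exists. Back-substitute:
1 = 35 − 34
1 = −174 + 5·35
1 = 5·731 − 21·174
1 = −21·15525 + 446·731
1 = 446·388856 − 11171·15525
1 = −11171·793237 + 22788·388856
1 = 22788·3561804 − 102323·793237
1 = −102323·25725865 + 739049·3561804
So 3561804·739049 ≡ 1 (mod 25725865).

739049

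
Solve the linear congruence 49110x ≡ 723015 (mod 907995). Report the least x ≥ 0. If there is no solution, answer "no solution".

First find gcd(49110, 907995):
907995 = 18·49110 + 24015
49110 = 2·24015 + 1080
24015 = 22·1080 + 255
1080 = 4·255 + 60
255 = 4·60 + 15
60 = 4·15 + 0
gcd = 15 and 15 | 723015, so solutions exist. Divide through by 15: 3274x ≡ 48201 (mod 60533).
Now find 3274⁻¹ mod 60533:
60533 = 18·3274 + 1601
3274 = 2·1601 + 72
1601 = 22·72 + 17
72 = 4·17 + 4
17 = 4·4 + 1
4 = 4·1 + 0
Back-substitute:
1 = 17 − 4·4
1 = −4·72 + 17·17
1 = 17·1601 − 378·72
1 = −378·3274 + 773·1601
1 = 773·60533 − 14292·3274
So 3274·(-14292) ≡ 1 (mod 60533), i.e. 3274⁻¹ ≡ 46241.
Then x ≡ 46241·48201 ≡ 37381 (mod 60533); the smallest non-negative solution is x = 37381.

37381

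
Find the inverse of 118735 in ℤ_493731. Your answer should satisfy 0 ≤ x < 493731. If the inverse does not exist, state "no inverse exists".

156388

Run Euclid on (493731, 118735):
493731 = 4×118735 + 18791
118735 = 6×18791 + 5989
18791 = 3×5989 + 824
5989 = 7×824 + 221
824 = 3×221 + 161
221 = 1×161 + 60
161 = 2×60 + 41
60 = 1×41 + 19
41 = 2×19 + 3
19 = 6×3 + 1
3 = 3×1 + 0
The gcd is 1. Working backward:
1 = 19 − 6·3
1 = −6·41 + 13·19
1 = 13·60 − 19·41
1 = −19·161 + 51·60
1 = 51·221 − 70·161
1 = −70·824 + 261·221
1 = 261·5989 − 1897·824
1 = −1897·18791 + 5952·5989
1 = 5952·118735 − 37609·18791
1 = −37609·493731 + 156388·118735
So 118735·156388 ≡ 1 (mod 493731).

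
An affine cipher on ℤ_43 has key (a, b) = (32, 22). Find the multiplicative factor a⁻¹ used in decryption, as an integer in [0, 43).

39

gcd(43, 32) by repeated division:
43 = 1×32 + 11
32 = 2×11 + 10
11 = 1×10 + 1
10 = 10×1 + 0
The gcd is 1. Working backward:
1 = 11 − 10
1 = −32 + 3·11
1 = 3·43 − 4·32
Thus 32·(-4) ≡ 1 (mod 43); reducing, -4 mod 43 = 39.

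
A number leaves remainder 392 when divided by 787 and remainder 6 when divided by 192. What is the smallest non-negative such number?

Write x = 392 + 787·k. Then 787·k ≡ 6 − 392 ≡ 190 (mod 192).
Need 787⁻¹ mod 192. Extended Euclid on (192, 19):
192 = 10*19 + 2
19 = 9*2 + 1
2 = 2*1 + 0
Back-substitute:
1 = 19 − 9·2
1 = −9·192 + 91·19
787⁻¹ ≡ 91 (mod 192), so k ≡ 91·190 ≡ 10 (mod 192).
x = 392 + 787·10 = 8262.

8262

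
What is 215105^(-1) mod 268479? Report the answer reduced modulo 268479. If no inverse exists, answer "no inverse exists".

157016

Run Euclid on (268479, 215105):
268479 = 1*215105 + 53374
215105 = 4*53374 + 1609
53374 = 33*1609 + 277
1609 = 5*277 + 224
277 = 1*224 + 53
224 = 4*53 + 12
53 = 4*12 + 5
12 = 2*5 + 2
5 = 2*2 + 1
2 = 2*1 + 0
Since gcd(215105, 268479) = 1, back-substitute to write 1 as a combination:
1 = 5 − 2·2
1 = −2·12 + 5·5
1 = 5·53 − 22·12
1 = −22·224 + 93·53
1 = 93·277 − 115·224
1 = −115·1609 + 668·277
1 = 668·53374 − 22159·1609
1 = −22159·215105 + 89304·53374
1 = 89304·268479 − 111463·215105
So 215105·(-111463) ≡ 1 (mod 268479), and -111463 ≡ 157016 (mod 268479).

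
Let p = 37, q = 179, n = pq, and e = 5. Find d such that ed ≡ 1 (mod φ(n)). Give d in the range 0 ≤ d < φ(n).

φ(n) = (p−1)(q−1) = 36·178 = 6408.
Need d with 5·d ≡ 1 (mod 6408). Apply the extended Euclidean algorithm:
6408 = 1281×5 + 3
5 = 1×3 + 2
3 = 1×2 + 1
2 = 2×1 + 0
Back-substitute:
1 = 3 − 2
1 = −5 + 2·3
1 = 2·6408 − 2563·5
So 5·(-2563) ≡ 1 (mod 6408), hence d ≡ -2563 ≡ 3845 (mod 6408).

3845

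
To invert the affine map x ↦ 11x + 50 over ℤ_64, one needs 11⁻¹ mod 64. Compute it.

35

Run Euclid on (64, 11):
64 = 5×11 + 9
11 = 1×9 + 2
9 = 4×2 + 1
2 = 2×1 + 0
Since gcd(11, 64) = 1, back-substitute to write 1 as a combination:
1 = 9 − 4·2
1 = −4·11 + 5·9
1 = 5·64 − 29·11
Thus 11·(-29) ≡ 1 (mod 64); reducing, -29 mod 64 = 35.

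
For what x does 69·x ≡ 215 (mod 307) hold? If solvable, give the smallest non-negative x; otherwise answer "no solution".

101

First find gcd(69, 307):
307 = 4·69 + 31
69 = 2·31 + 7
31 = 4·7 + 3
7 = 2·3 + 1
3 = 3·1 + 0
gcd = 1, so a unique solution mod 307 exists.
Back-substitute for the Bézout coefficients:
1 = 7 − 2·3
1 = −2·31 + 9·7
1 = 9·69 − 20·31
1 = −20·307 + 89·69
So 69·(89) ≡ 1 (mod 307), giving 69⁻¹ ≡ 89.
x ≡ 69⁻¹·215 ≡ 89·215 ≡ 101 (mod 307).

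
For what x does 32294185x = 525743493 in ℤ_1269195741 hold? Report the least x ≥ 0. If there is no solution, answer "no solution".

53426940

First find gcd(32294185, 1269195741):
1269195741 = 39×32294185 + 9722526
32294185 = 3×9722526 + 3126607
9722526 = 3×3126607 + 342705
3126607 = 9×342705 + 42262
342705 = 8×42262 + 4609
42262 = 9×4609 + 781
4609 = 5×781 + 704
781 = 1×704 + 77
704 = 9×77 + 11
77 = 7×11 + 0
gcd = 11 and 11 | 525743493, so solutions exist. Divide through by 11: 2935835x ≡ 47794863 (mod 115381431).
Now find 2935835⁻¹ mod 115381431:
115381431 = 39×2935835 + 883866
2935835 = 3×883866 + 284237
883866 = 3×284237 + 31155
284237 = 9×31155 + 3842
31155 = 8×3842 + 419
3842 = 9×419 + 71
419 = 5×71 + 64
71 = 1×64 + 7
64 = 9×7 + 1
7 = 7×1 + 0
Back-substitute:
1 = 64 − 9·7
1 = −9·71 + 10·64
1 = 10·419 − 59·71
1 = −59·3842 + 541·419
1 = 541·31155 − 4387·3842
1 = −4387·284237 + 40024·31155
1 = 40024·883866 − 124459·284237
1 = −124459·2935835 + 413401·883866
1 = 413401·115381431 − 16247098·2935835
So 2935835·(-16247098) ≡ 1 (mod 115381431), i.e. 2935835⁻¹ ≡ 99134333.
Then x ≡ 99134333·47794863 ≡ 53426940 (mod 115381431); the smallest non-negative solution is x = 53426940.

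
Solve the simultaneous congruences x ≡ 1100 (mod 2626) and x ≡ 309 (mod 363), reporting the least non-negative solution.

Write x = 1100 + 2626·k. Then 2626·k ≡ 309 − 1100 ≡ 298 (mod 363).
Need 2626⁻¹ mod 363. Extended Euclid on (363, 85):
363 = 4·85 + 23
85 = 3·23 + 16
23 = 1·16 + 7
16 = 2·7 + 2
7 = 3·2 + 1
2 = 2·1 + 0
Back-substitute:
1 = 7 − 3·2
1 = −3·16 + 7·7
1 = 7·23 − 10·16
1 = −10·85 + 37·23
1 = 37·363 − 158·85
2626⁻¹ ≡ 205 (mod 363), so k ≡ 205·298 ≡ 106 (mod 363).
x = 1100 + 2626·106 = 279456.

279456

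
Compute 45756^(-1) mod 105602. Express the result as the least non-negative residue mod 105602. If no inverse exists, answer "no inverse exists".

no inverse exists

Euclidean algorithm on 105602, 45756:
105602 = 2·45756 + 14090
45756 = 3·14090 + 3486
14090 = 4·3486 + 146
3486 = 23·146 + 128
146 = 1·128 + 18
128 = 7·18 + 2
18 = 9·2 + 0
Since gcd = 2 > 1, 45756 is not a unit mod 105602.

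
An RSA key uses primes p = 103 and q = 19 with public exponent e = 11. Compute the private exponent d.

167

φ(n) = (p−1)(q−1) = 102·18 = 1836.
Need d with 11·d ≡ 1 (mod 1836). Apply the extended Euclidean algorithm:
1836 = 166×11 + 10
11 = 1×10 + 1
10 = 10×1 + 0
Back-substitute:
1 = 11 − 10
1 = −1836 + 167·11
So 11·167 ≡ 1 (mod 1836), hence d = 167.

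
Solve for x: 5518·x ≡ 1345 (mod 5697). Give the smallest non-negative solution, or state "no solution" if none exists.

1552

First find gcd(5518, 5697):
5697 = 1·5518 + 179
5518 = 30·179 + 148
179 = 1·148 + 31
148 = 4·31 + 24
31 = 1·24 + 7
24 = 3·7 + 3
7 = 2·3 + 1
3 = 3·1 + 0
gcd = 1, so a unique solution mod 5697 exists.
Back-substitute for the Bézout coefficients:
1 = 7 − 2·3
1 = −2·24 + 7·7
1 = 7·31 − 9·24
1 = −9·148 + 43·31
1 = 43·179 − 52·148
1 = −52·5518 + 1603·179
1 = 1603·5697 − 1655·5518
So 5518·(-1655) ≡ 1 (mod 5697), giving 5518⁻¹ ≡ 4042.
x ≡ 5518⁻¹·1345 ≡ 4042·1345 ≡ 1552 (mod 5697).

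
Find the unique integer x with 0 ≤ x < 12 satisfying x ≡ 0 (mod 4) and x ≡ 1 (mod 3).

4

Write x = 0 + 4·k. Then 4·k ≡ 1 − 0 ≡ 1 (mod 3).
Need 4⁻¹ mod 3. Extended Euclid on (3, 1):
3 = 3·1 + 0
4⁻¹ ≡ 1 (mod 3), so k ≡ 1·1 ≡ 1 (mod 3).
x = 0 + 4·1 = 4.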